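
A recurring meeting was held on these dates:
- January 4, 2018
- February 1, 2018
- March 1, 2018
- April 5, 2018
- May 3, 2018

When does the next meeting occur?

These are Thursdays at 28- or 35-day spacing (28, 28, 35, 28).
The pattern: 1st Thursday of the month.
June 2018 — 1st Thursday is June 7, 2018.

June 7, 2018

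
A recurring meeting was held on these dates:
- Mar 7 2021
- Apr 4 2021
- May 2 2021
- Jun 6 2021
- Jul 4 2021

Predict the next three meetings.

Aug 1 2021, Sep 5 2021, Oct 3 2021

These are Sundays at 28- or 35-day spacing (28, 28, 35, 28).
The pattern: 1st Sunday of the month.
1st Sunday of August 2021: Aug 1 2021.
1st Sunday of September 2021: Sep 5 2021.
1st Sunday of October 2021: Oct 3 2021.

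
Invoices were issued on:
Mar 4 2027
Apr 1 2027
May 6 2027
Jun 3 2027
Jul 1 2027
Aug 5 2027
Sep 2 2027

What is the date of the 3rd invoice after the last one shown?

All dates are Thursdays, 28, 35, 28, 28, 35, 28 days apart.
Specifically, the 1st Thursday of each month.
1st Thursday of October 2027: Oct 7 2027.
1st Thursday of November 2027: Nov 4 2027.
December 2027 — 1st Thursday is Dec 2 2027.

Dec 2 2027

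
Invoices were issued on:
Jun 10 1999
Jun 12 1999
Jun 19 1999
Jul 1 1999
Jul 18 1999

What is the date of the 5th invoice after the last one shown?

Dec 25 1999

The spacing grows by 5 each time: 2, 7, 12, 17 days.
Next gap: 22 days. Jul 18 1999 + 22 days = Aug 9 1999.
Next gap: 27 days. Aug 9 1999 + 27 days = Sep 5 1999.
Next gap: 32 days. Sep 5 1999 + 32 days = Oct 7 1999.
Next gap: 37 days. Oct 7 1999 + 37 days = Nov 13 1999.
Next gap: 42 days. Nov 13 1999 + 42 days = Dec 25 1999.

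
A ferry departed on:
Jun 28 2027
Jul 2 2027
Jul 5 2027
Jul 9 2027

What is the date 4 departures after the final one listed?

Jul 23 2027

The gap pattern 4, 3, 4 repeats every 2 events.
These are the Mondays and Fridays of each week.
Next Monday: Jul 12 2027.
Next Friday: Jul 16 2027.
The following Monday is Jul 19 2027.
Next Friday: Jul 23 2027.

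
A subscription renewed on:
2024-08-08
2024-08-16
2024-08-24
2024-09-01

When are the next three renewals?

2024-09-09, 2024-09-17, 2024-09-25

Every event comes 8 days after the last (8, 8, 8).
2024-09-01 + 8 days = 2024-09-09.
2024-09-09 + 8 days = 2024-09-17.
2024-09-17 + 8 days = 2024-09-25.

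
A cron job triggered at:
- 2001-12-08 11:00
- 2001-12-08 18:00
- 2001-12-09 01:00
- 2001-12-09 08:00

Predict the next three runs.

Gaps: 7, 7, 7 hours — each event is 7 hours after the previous one.
2001-12-09 08:00 + 7 h = 2001-12-09 15:00.
2001-12-09 15:00 + 7 h = 2001-12-09 22:00.
2001-12-09 22:00 + 7 h = 2001-12-10 05:00.

2001-12-09 15:00, 2001-12-09 22:00, 2001-12-10 05:00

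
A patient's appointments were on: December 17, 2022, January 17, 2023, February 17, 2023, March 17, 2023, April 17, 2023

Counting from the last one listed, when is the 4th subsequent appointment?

The day-of-month is always 17 (31, 31, 28, 31 days between events).
So this recurs on the 17th of each month.
Next: May 2023 → May 17, 2023.
June 2023: June 17, 2023.
Next: July 2023 → July 17, 2023.
Next: August 2023 → August 17, 2023.

August 17, 2023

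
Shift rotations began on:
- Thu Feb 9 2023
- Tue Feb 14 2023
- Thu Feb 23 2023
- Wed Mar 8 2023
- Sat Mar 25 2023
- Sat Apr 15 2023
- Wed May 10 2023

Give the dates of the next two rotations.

Thu Jun 8 2023, Tue Jul 11 2023

Gaps: 5, 9, 13, 17, 21, 25 days — each gap is 4 larger than the previous one.
Next gap: 29 days. Wed May 10 2023 + 29 days = Thu Jun 8 2023.
Next gap: 33 days. Thu Jun 8 2023 + 33 days = Tue Jul 11 2023.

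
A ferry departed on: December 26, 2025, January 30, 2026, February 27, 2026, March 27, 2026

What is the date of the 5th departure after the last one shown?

All Fridays; the gaps (35, 28, 28) vary with month length.
This is the last Friday of each month.
Last Friday of April 2026: April 24, 2026.
May 2026 ends with Friday May 29, 2026.
June 2026 ends with Friday June 26, 2026.
Last Friday of July 2026: July 31, 2026.
August 2026 ends with Friday August 28, 2026.

August 28, 2026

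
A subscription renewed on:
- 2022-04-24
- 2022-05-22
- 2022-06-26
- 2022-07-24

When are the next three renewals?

2022-08-28, 2022-09-25, 2022-10-23

These are Sundays at 28- or 35-day spacing (28, 35, 28).
The pattern: 4th Sunday of the month.
4th Sunday of August 2022: 2022-08-28.
September 2022 — 4th Sunday is 2022-09-25.
4th Sunday of October 2022: 2022-10-23.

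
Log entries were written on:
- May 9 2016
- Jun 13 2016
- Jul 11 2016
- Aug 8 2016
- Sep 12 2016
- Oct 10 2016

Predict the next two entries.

These are Mondays at 28- or 35-day spacing (35, 28, 28, 35, 28).
The pattern: 2nd Monday of the month.
November 2016 — 2nd Monday is Nov 14 2016.
2nd Monday of December 2016: Dec 12 2016.

Nov 14 2016, Dec 12 2016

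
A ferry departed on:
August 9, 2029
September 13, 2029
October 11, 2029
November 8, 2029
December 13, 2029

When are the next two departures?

Gaps: 35, 28, 28, 35 days — a mix of 28 and 35. Every date is a Thursday.
Each is the 2nd Thursday of its month.
2nd Thursday of January 2030: January 10, 2030.
2nd Thursday of February 2030: February 14, 2030.

January 10, 2030; February 14, 2030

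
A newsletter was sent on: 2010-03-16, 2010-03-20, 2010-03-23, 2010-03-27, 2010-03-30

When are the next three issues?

Gaps: 4, 3, 4, 3 days — not constant, but cyclic with period 2.
The events fall on every Tuesday and Saturday.
Next Saturday: 2010-04-03.
The following Tuesday is 2010-04-06.
Next Saturday: 2010-04-10.

2010-04-03, 2010-04-06, 2010-04-10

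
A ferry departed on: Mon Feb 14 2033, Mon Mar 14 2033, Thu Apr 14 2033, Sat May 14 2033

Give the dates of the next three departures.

Gaps: 28, 31, 30 days — not constant. Every event is on the 14th of the month.
Pattern: the 14th of each month.
Next: June 2033 → Tue Jun 14 2033.
Next: July 2033 → Thu Jul 14 2033.
August 2033: Sun Aug 14 2033.

Tue Jun 14 2033, Thu Jul 14 2033, Sun Aug 14 2033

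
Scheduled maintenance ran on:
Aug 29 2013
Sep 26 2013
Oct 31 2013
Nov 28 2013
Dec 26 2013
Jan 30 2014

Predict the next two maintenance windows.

Feb 27 2014, Mar 27 2014

These are Thursdays with 28, 35, 28, 28, 35-day gaps.
Each is the final Thursday of its month — Aug 29 2013 is past the 28th, so '4th Thursday' doesn't fit.
Last Thursday of February 2014: Feb 27 2014.
March 2014 ends with Thursday Mar 27 2014.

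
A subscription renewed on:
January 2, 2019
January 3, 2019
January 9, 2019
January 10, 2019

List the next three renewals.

Every event lands on a Wednesday or Thursday (gaps cycle 1, 6, 1).
So the schedule is: every Wednesday and Thursday.
The following Wednesday is January 16, 2019.
The following Thursday is January 17, 2019.
The following Wednesday is January 23, 2019.

January 16, 2019; January 17, 2019; January 23, 2019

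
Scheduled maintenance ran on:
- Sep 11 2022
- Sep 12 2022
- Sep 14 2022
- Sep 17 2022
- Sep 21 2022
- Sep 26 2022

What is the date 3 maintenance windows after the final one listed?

The spacing grows by 1 each time: 1, 2, 3, 4, 5 days.
Next gap: 6 days. Sep 26 2022 + 6 days = Oct 2 2022.
Next gap: 7 days. Oct 2 2022 + 7 days = Oct 9 2022.
Next gap: 8 days. Oct 9 2022 + 8 days = Oct 17 2022.

Oct 17 2022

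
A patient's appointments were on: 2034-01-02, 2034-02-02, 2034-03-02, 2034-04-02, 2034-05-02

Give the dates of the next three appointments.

Gaps: 31, 28, 31, 30 days — not constant. Every event is on the 2nd of the month.
Pattern: the 2nd of each month.
Next: June 2034 → 2034-06-02.
July 2034: 2034-07-02.
Next: August 2034 → 2034-08-02.

2034-06-02, 2034-07-02, 2034-08-02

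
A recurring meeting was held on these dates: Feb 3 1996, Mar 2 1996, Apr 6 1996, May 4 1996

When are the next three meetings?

Gaps: 28, 35, 28 days — a mix of 28 and 35. Every date is a Saturday.
Each is the 1st Saturday of its month.
1st Saturday of June 1996: Jun 1 1996.
1st Saturday of July 1996: Jul 6 1996.
August 1996 — 1st Saturday is Aug 3 1996.

Jun 1 1996, Jul 6 1996, Aug 3 1996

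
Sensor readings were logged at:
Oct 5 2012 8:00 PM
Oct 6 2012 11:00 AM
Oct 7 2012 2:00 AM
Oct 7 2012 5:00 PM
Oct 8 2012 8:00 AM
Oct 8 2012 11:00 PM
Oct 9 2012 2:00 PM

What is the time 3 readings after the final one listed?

Oct 11 2012 11:00 AM

Gaps: 15, 15, 15, 15, 15, 15 hours — each event is 15 hours after the previous one.
Oct 9 2012 2:00 PM + 15 h = Oct 10 2012 5:00 AM.
Oct 10 2012 5:00 AM + 15 h = Oct 10 2012 8:00 PM.
Oct 10 2012 8:00 PM + 15 h = Oct 11 2012 11:00 AM.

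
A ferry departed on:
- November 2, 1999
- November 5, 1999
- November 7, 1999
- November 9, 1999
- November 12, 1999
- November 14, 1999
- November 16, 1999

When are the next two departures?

November 19, 1999; November 21, 1999

Gaps: 3, 2, 2, 3, 2, 2 days — not constant, but cyclic with period 3.
The events fall on every Tuesday, Friday and Sunday.
The following Friday is November 19, 1999.
Next Sunday: November 21, 1999.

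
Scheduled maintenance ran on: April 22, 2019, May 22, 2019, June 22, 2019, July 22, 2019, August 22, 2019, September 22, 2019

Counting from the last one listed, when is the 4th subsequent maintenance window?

The day-of-month is always 22 (30, 31, 30, 31, 31 days between events).
So this recurs on the 22nd of each month.
October 2019: October 22, 2019.
November 2019: November 22, 2019.
Next: December 2019 → December 22, 2019.
January 2020: January 22, 2020.

January 22, 2020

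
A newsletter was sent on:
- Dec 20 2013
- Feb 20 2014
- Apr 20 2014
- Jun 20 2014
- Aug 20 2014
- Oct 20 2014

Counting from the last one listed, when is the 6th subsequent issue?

Each date is the 20th; the gaps (62, 59, 61, 61, 61) track the month lengths.
The rule is the 20th of every 2 months.
Next: December 2014 → Dec 20 2014.
Next: February 2015 → Feb 20 2015.
April 2015: Apr 20 2015.
June 2015: Jun 20 2015.
August 2015: Aug 20 2015.
October 2015: Oct 20 2015.

Oct 20 2015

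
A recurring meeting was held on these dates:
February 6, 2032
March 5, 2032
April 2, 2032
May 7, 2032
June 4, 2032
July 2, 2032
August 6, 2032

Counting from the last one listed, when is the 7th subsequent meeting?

March 4, 2033

These are Fridays at 28- or 35-day spacing (28, 28, 35, 28, 28, 35).
The pattern: 1st Friday of the month.
1st Friday of September 2032: September 3, 2032.
October 2032 — 1st Friday is October 1, 2032.
November 2032 — 1st Friday is November 5, 2032.
December 2032 — 1st Friday is December 3, 2032.
January 2033 — 1st Friday is January 7, 2033.
February 2033 — 1st Friday is February 4, 2033.
March 2033 — 1st Friday is March 4, 2033.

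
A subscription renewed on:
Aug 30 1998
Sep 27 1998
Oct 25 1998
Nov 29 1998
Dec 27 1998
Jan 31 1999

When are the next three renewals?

Feb 28 1999, Mar 28 1999, Apr 25 1999

All Sundays; the gaps (28, 28, 35, 28, 35) vary with month length.
This is the last Sunday of each month.
February 1999 ends with Sunday Feb 28 1999.
March 1999 ends with Sunday Mar 28 1999.
Last Sunday of April 1999: Apr 25 1999.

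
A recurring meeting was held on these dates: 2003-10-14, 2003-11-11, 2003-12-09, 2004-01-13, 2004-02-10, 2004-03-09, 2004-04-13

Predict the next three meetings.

These are Tuesdays at 28- or 35-day spacing (28, 28, 35, 28, 28, 35).
The pattern: 2nd Tuesday of the month.
2nd Tuesday of May 2004: 2004-05-11.
June 2004 — 2nd Tuesday is 2004-06-08.
July 2004 — 2nd Tuesday is 2004-07-13.

2004-05-11, 2004-06-08, 2004-07-13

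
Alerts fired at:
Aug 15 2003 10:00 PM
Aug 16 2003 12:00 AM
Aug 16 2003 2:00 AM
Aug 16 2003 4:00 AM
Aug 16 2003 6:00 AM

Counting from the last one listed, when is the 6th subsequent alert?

Aug 16 2003 6:00 PM

The interval is a steady 2 hours (2, 2, 2, 2).
Aug 16 2003 6:00 AM + 2 h = Aug 16 2003 8:00 AM.
Aug 16 2003 8:00 AM + 2 h = Aug 16 2003 10:00 AM.
Aug 16 2003 10:00 AM + 2 h = Aug 16 2003 12:00 PM.
Aug 16 2003 12:00 PM + 2 h = Aug 16 2003 2:00 PM.
Aug 16 2003 2:00 PM + 2 h = Aug 16 2003 4:00 PM.
Aug 16 2003 4:00 PM + 2 h = Aug 16 2003 6:00 PM.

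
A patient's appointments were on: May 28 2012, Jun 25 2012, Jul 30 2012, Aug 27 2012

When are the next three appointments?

These are Mondays with 28, 35, 28-day gaps.
Each is the final Monday of its month — Jul 30 2012 is past the 28th, so '4th Monday' doesn't fit.
September 2012 ends with Monday Sep 24 2012.
October 2012 ends with Monday Oct 29 2012.
November 2012 ends with Monday Nov 26 2012.

Sep 24 2012, Oct 29 2012, Nov 26 2012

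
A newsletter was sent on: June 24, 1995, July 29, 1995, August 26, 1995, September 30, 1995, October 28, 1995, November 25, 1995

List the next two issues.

December 30, 1995; January 27, 1996

Every date is a Saturday; gaps 35, 28, 35, 28, 28 days.
Each is the last Saturday of its month (at least one falls on the 29th or later, ruling out '4th Saturday').
Last Saturday of December 1995: December 30, 1995.
Last Saturday of January 1996: January 27, 1996.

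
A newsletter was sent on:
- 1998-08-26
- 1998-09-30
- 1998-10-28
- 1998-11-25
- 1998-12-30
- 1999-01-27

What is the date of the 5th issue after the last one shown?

These are Wednesdays with 35, 28, 28, 35, 28-day gaps.
Each is the final Wednesday of its month — 1998-09-30 is past the 28th, so '4th Wednesday' doesn't fit.
Last Wednesday of February 1999: 1999-02-24.
Last Wednesday of March 1999: 1999-03-31.
Last Wednesday of April 1999: 1999-04-28.
Last Wednesday of May 1999: 1999-05-26.
Last Wednesday of June 1999: 1999-06-30.

1999-06-30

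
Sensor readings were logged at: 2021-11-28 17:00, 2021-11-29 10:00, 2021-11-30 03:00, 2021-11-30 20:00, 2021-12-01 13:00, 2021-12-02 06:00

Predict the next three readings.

Spacing: 17, 17, 17, 17, 17 h — constant 17 h.
2021-12-02 06:00 + 17 h = 2021-12-02 23:00.
2021-12-02 23:00 + 17 h = 2021-12-03 16:00.
2021-12-03 16:00 + 17 h = 2021-12-04 09:00.

2021-12-02 23:00, 2021-12-03 16:00, 2021-12-04 09:00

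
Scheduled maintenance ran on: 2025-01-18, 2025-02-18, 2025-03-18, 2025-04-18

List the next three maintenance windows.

Each date is the 18th; the gaps (31, 28, 31) track the month lengths.
The rule is the 18th of each month.
May 2025: 2025-05-18.
June 2025: 2025-06-18.
Next: July 2025 → 2025-07-18.

2025-05-18, 2025-06-18, 2025-07-18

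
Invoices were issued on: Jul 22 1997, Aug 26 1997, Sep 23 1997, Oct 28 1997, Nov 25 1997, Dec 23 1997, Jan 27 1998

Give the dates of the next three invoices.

Gaps: 35, 28, 35, 28, 28, 35 days — a mix of 28 and 35. Every date is a Tuesday.
Each is the 4th Tuesday of its month.
February 1998 — 4th Tuesday is Feb 24 1998.
March 1998 — 4th Tuesday is Mar 24 1998.
4th Tuesday of April 1998: Apr 28 1998.

Feb 24 1998, Mar 24 1998, Apr 28 1998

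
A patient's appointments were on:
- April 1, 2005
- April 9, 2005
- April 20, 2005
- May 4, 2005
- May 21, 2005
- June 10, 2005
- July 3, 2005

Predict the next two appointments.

Gaps: 8, 11, 14, 17, 20, 23 days — each gap is 3 larger than the previous one.
Next gap: 26 days. July 3, 2005 + 26 days = July 29, 2005.
Next gap: 29 days. July 29, 2005 + 29 days = August 27, 2005.

July 29, 2005; August 27, 2005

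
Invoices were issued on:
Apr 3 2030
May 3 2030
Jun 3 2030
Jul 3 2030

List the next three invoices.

Gaps: 30, 31, 30 days — not constant. Every event is on the 3rd of the month.
Pattern: the 3rd of each month.
August 2030: Aug 3 2030.
Next: September 2030 → Sep 3 2030.
Next: October 2030 → Oct 3 2030.

Aug 3 2030, Sep 3 2030, Oct 3 2030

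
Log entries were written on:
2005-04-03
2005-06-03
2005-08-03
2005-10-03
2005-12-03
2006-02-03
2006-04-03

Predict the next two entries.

2006-06-03, 2006-08-03

The day-of-month is always 3 (61, 61, 61, 61, 62, 59 days between events).
So this recurs on the 3rd of every 2 months.
Next: June 2006 → 2006-06-03.
Next: August 2006 → 2006-08-03.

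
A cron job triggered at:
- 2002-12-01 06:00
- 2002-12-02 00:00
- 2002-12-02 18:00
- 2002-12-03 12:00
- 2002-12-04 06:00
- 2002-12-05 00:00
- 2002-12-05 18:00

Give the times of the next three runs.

2002-12-06 12:00, 2002-12-07 06:00, 2002-12-08 00:00

The interval is a steady 18 hours (18, 18, 18, 18, 18, 18).
2002-12-05 18:00 + 18 h = 2002-12-06 12:00.
2002-12-06 12:00 + 18 h = 2002-12-07 06:00.
2002-12-07 06:00 + 18 h = 2002-12-08 00:00.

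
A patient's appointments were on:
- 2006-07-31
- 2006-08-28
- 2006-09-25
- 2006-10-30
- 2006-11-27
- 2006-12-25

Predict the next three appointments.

2007-01-29, 2007-02-26, 2007-03-26

Every date is a Monday; gaps 28, 28, 35, 28, 28 days.
Each is the last Monday of its month (at least one falls on the 29th or later, ruling out '4th Monday').
Last Monday of January 2007: 2007-01-29.
Last Monday of February 2007: 2007-02-26.
Last Monday of March 2007: 2007-03-26.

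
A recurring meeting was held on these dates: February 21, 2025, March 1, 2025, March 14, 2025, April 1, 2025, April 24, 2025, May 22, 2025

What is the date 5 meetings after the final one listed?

The spacing grows by 5 each time: 8, 13, 18, 23, 28 days.
Next gap: 33 days. May 22, 2025 + 33 days = June 24, 2025.
Next gap: 38 days. June 24, 2025 + 38 days = August 1, 2025.
Next gap: 43 days. August 1, 2025 + 43 days = September 13, 2025.
Next gap: 48 days. September 13, 2025 + 48 days = October 31, 2025.
Next gap: 53 days. October 31, 2025 + 53 days = December 23, 2025.

December 23, 2025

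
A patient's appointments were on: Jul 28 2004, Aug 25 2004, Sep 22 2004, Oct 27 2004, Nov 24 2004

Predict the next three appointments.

All dates are Wednesdays, 28, 28, 35, 28 days apart.
Specifically, the 4th Wednesday of each month.
4th Wednesday of December 2004: Dec 22 2004.
4th Wednesday of January 2005: Jan 26 2005.
4th Wednesday of February 2005: Feb 23 2005.

Dec 22 2004, Jan 26 2005, Feb 23 2005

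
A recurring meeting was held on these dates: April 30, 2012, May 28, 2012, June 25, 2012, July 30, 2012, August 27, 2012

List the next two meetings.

All Mondays; the gaps (28, 28, 35, 28) vary with month length.
This is the last Monday of each month.
Last Monday of September 2012: September 24, 2012.
October 2012 ends with Monday October 29, 2012.

September 24, 2012; October 29, 2012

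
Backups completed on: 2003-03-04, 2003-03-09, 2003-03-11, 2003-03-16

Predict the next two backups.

Every event lands on a Tuesday or Sunday (gaps cycle 5, 2, 5).
So the schedule is: every Tuesday and Sunday.
Next Tuesday: 2003-03-18.
Next Sunday: 2003-03-23.

2003-03-18, 2003-03-23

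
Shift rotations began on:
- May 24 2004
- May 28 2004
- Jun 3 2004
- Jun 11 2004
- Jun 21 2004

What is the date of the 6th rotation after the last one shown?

Oct 1 2004

Gaps: 4, 6, 8, 10 days — each gap is 2 larger than the previous one.
Next gap: 12 days. Jun 21 2004 + 12 days = Jul 3 2004.
Next gap: 14 days. Jul 3 2004 + 14 days = Jul 17 2004.
Next gap: 16 days. Jul 17 2004 + 16 days = Aug 2 2004.
Next gap: 18 days. Aug 2 2004 + 18 days = Aug 20 2004.
Next gap: 20 days. Aug 20 2004 + 20 days = Sep 9 2004.
Next gap: 22 days. Sep 9 2004 + 22 days = Oct 1 2004.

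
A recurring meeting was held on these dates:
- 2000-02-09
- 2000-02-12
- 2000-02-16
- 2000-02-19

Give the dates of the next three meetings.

The gap pattern 3, 4, 3 repeats every 2 events.
These are the Wednesdays and Saturdays of each week.
Next Wednesday: 2000-02-23.
The following Saturday is 2000-02-26.
The following Wednesday is 2000-03-01.

2000-02-23, 2000-02-26, 2000-03-01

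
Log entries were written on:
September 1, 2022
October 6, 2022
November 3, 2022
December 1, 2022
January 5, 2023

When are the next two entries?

February 2, 2023; March 2, 2023

These are Thursdays at 28- or 35-day spacing (35, 28, 28, 35).
The pattern: 1st Thursday of the month.
February 2023 — 1st Thursday is February 2, 2023.
1st Thursday of March 2023: March 2, 2023.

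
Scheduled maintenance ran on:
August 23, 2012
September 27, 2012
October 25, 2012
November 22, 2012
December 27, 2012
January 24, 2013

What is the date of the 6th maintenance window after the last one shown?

July 25, 2013

All dates are Thursdays, 35, 28, 28, 35, 28 days apart.
Specifically, the 4th Thursday of each month.
4th Thursday of February 2013: February 28, 2013.
March 2013 — 4th Thursday is March 28, 2013.
4th Thursday of April 2013: April 25, 2013.
4th Thursday of May 2013: May 23, 2013.
June 2013 — 4th Thursday is June 27, 2013.
4th Thursday of July 2013: July 25, 2013.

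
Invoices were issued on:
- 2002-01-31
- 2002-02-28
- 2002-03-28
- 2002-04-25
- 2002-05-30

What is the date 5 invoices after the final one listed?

2002-10-31

These are Thursdays with 28, 28, 28, 35-day gaps.
Each is the final Thursday of its month — 2002-01-31 is past the 28th, so '4th Thursday' doesn't fit.
June 2002 ends with Thursday 2002-06-27.
Last Thursday of July 2002: 2002-07-25.
Last Thursday of August 2002: 2002-08-29.
September 2002 ends with Thursday 2002-09-26.
October 2002 ends with Thursday 2002-10-31.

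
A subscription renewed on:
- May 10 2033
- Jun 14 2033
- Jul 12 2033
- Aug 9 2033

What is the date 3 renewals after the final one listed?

Nov 8 2033

These are Tuesdays at 28- or 35-day spacing (35, 28, 28).
The pattern: 2nd Tuesday of the month.
September 2033 — 2nd Tuesday is Sep 13 2033.
2nd Tuesday of October 2033: Oct 11 2033.
November 2033 — 2nd Tuesday is Nov 8 2033.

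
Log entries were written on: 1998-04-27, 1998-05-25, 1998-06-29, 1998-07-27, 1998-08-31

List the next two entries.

These are Mondays with 28, 35, 28, 35-day gaps.
Each is the final Monday of its month — 1998-06-29 is past the 28th, so '4th Monday' doesn't fit.
Last Monday of September 1998: 1998-09-28.
Last Monday of October 1998: 1998-10-26.

1998-09-28, 1998-10-26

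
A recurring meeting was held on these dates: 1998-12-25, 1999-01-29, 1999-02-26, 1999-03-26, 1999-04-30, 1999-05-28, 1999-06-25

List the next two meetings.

1999-07-30, 1999-08-27

These are Fridays with 35, 28, 28, 35, 28, 28-day gaps.
Each is the final Friday of its month — 1999-01-29 is past the 28th, so '4th Friday' doesn't fit.
July 1999 ends with Friday 1999-07-30.
Last Friday of August 1999: 1999-08-27.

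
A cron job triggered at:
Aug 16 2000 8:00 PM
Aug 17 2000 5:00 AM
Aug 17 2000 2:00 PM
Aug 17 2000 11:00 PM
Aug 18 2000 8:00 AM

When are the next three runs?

Gaps: 9, 9, 9, 9 hours — each event is 9 hours after the previous one.
Aug 18 2000 8:00 AM + 9 h = Aug 18 2000 5:00 PM.
Aug 18 2000 5:00 PM + 9 h = Aug 19 2000 2:00 AM.
Aug 19 2000 2:00 AM + 9 h = Aug 19 2000 11:00 AM.

Aug 18 2000 5:00 PM, Aug 19 2000 2:00 AM, Aug 19 2000 11:00 AM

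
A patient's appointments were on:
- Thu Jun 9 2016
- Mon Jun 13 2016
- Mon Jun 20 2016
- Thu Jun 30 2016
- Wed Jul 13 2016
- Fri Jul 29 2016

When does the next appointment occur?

Wed Aug 17 2016

Gaps: 4, 7, 10, 13, 16 days — each gap is 3 larger than the previous one.
Next gap: 19 days. Fri Jul 29 2016 + 19 days = Wed Aug 17 2016.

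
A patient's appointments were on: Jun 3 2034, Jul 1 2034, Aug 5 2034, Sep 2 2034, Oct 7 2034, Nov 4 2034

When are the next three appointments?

Gaps: 28, 35, 28, 35, 28 days — a mix of 28 and 35. Every date is a Saturday.
Each is the 1st Saturday of its month.
December 2034 — 1st Saturday is Dec 2 2034.
January 2035 — 1st Saturday is Jan 6 2035.
1st Saturday of February 2035: Feb 3 2035.

Dec 2 2034, Jan 6 2035, Feb 3 2035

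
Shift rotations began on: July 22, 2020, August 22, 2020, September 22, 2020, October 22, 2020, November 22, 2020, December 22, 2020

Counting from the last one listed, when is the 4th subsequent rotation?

April 22, 2021

The day-of-month is always 22 (31, 31, 30, 31, 30 days between events).
So this recurs on the 22nd of each month.
Next: January 2021 → January 22, 2021.
Next: February 2021 → February 22, 2021.
March 2021: March 22, 2021.
Next: April 2021 → April 22, 2021.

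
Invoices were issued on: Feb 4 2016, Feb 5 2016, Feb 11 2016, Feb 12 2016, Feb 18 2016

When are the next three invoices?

The gap pattern 1, 6, 1, 6 repeats every 2 events.
These are the Thursdays and Fridays of each week.
Next Friday: Feb 19 2016.
The following Thursday is Feb 25 2016.
The following Friday is Feb 26 2016.

Feb 19 2016, Feb 25 2016, Feb 26 2016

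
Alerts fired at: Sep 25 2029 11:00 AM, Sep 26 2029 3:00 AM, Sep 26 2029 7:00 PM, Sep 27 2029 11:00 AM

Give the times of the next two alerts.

The interval is a steady 16 hours (16, 16, 16).
Sep 27 2029 11:00 AM + 16 h = Sep 28 2029 3:00 AM.
Sep 28 2029 3:00 AM + 16 h = Sep 28 2029 7:00 PM.

Sep 28 2029 3:00 AM, Sep 28 2029 7:00 PM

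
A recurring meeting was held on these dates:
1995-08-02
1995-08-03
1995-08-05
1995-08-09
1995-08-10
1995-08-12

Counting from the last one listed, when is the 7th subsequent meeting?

1995-08-30

Every event lands on a Wednesday or Thursday or Saturday (gaps cycle 1, 2, 4, 1, 2).
So the schedule is: every Wednesday, Thursday and Saturday.
The following Wednesday is 1995-08-16.
Next Thursday: 1995-08-17.
The following Saturday is 1995-08-19.
Next Wednesday: 1995-08-23.
The following Thursday is 1995-08-24.
The following Saturday is 1995-08-26.
The following Wednesday is 1995-08-30.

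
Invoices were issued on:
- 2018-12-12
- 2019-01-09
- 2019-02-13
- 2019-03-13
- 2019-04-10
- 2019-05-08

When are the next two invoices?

Gaps: 28, 35, 28, 28, 28 days — a mix of 28 and 35. Every date is a Wednesday.
Each is the 2nd Wednesday of its month.
June 2019 — 2nd Wednesday is 2019-06-12.
2nd Wednesday of July 2019: 2019-07-10.

2019-06-12, 2019-07-10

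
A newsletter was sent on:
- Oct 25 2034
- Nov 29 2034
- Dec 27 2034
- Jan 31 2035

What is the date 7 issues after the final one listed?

Aug 29 2035

These are Wednesdays with 35, 28, 35-day gaps.
Each is the final Wednesday of its month — Nov 29 2034 is past the 28th, so '4th Wednesday' doesn't fit.
Last Wednesday of February 2035: Feb 28 2035.
March 2035 ends with Wednesday Mar 28 2035.
April 2035 ends with Wednesday Apr 25 2035.
May 2035 ends with Wednesday May 30 2035.
June 2035 ends with Wednesday Jun 27 2035.
July 2035 ends with Wednesday Jul 25 2035.
Last Wednesday of August 2035: Aug 29 2035.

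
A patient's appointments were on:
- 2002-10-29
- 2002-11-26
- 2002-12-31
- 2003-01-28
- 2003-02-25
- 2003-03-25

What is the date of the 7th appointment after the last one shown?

2003-10-28

All Tuesdays; the gaps (28, 35, 28, 28, 28) vary with month length.
This is the last Tuesday of each month.
Last Tuesday of April 2003: 2003-04-29.
May 2003 ends with Tuesday 2003-05-27.
Last Tuesday of June 2003: 2003-06-24.
Last Tuesday of July 2003: 2003-07-29.
August 2003 ends with Tuesday 2003-08-26.
Last Tuesday of September 2003: 2003-09-30.
October 2003 ends with Tuesday 2003-10-28.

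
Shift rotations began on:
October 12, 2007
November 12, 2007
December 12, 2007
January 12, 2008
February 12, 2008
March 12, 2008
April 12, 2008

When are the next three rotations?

May 12, 2008; June 12, 2008; July 12, 2008

The day-of-month is always 12 (31, 30, 31, 31, 29, 31 days between events).
So this recurs on the 12th of each month.
Next: May 2008 → May 12, 2008.
June 2008: June 12, 2008.
Next: July 2008 → July 12, 2008.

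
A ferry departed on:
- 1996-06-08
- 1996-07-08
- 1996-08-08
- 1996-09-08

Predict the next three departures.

Gaps: 30, 31, 31 days — not constant. Every event is on the 8th of the month.
Pattern: the 8th of each month.
October 1996: 1996-10-08.
November 1996: 1996-11-08.
Next: December 1996 → 1996-12-08.

1996-10-08, 1996-11-08, 1996-12-08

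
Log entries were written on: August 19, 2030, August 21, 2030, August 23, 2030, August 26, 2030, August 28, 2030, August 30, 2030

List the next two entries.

Gaps: 2, 2, 3, 2, 2 days — not constant, but cyclic with period 3.
The events fall on every Monday, Wednesday and Friday.
The following Monday is September 2, 2030.
The following Wednesday is September 4, 2030.

September 2, 2030; September 4, 2030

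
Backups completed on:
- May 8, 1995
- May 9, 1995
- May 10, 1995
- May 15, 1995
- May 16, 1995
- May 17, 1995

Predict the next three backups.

The gap pattern 1, 1, 5, 1, 1 repeats every 3 events.
These are the Mondays, Tuesdays and Wednesdays of each week.
Next Monday: May 22, 1995.
Next Tuesday: May 23, 1995.
Next Wednesday: May 24, 1995.

May 22, 1995; May 23, 1995; May 24, 1995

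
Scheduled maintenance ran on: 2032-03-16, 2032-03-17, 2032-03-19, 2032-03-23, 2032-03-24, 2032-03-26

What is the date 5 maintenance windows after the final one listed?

2032-04-07

The gap pattern 1, 2, 4, 1, 2 repeats every 3 events.
These are the Tuesdays, Wednesdays and Fridays of each week.
Next Tuesday: 2032-03-30.
The following Wednesday is 2032-03-31.
The following Friday is 2032-04-02.
Next Tuesday: 2032-04-06.
Next Wednesday: 2032-04-07.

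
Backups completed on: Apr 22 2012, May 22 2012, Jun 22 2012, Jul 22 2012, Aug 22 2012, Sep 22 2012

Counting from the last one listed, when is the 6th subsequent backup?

Each date is the 22nd; the gaps (30, 31, 30, 31, 31) track the month lengths.
The rule is the 22nd of each month.
Next: October 2012 → Oct 22 2012.
November 2012: Nov 22 2012.
December 2012: Dec 22 2012.
January 2013: Jan 22 2013.
Next: February 2013 → Feb 22 2013.
Next: March 2013 → Mar 22 2013.

Mar 22 2013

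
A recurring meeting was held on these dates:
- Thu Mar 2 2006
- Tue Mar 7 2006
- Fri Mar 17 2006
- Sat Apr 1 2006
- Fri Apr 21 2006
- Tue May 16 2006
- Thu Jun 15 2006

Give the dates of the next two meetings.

Intervals are 5, 10, 15, 20, 25, 30 days — an arithmetic progression with common difference 5.
Next gap: 35 days. Thu Jun 15 2006 + 35 days = Thu Jul 20 2006.
Next gap: 40 days. Thu Jul 20 2006 + 40 days = Tue Aug 29 2006.

Thu Jul 20 2006, Tue Aug 29 2006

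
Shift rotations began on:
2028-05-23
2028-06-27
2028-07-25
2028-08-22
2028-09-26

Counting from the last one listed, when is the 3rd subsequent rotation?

All dates are Tuesdays, 35, 28, 28, 35 days apart.
Specifically, the 4th Tuesday of each month.
October 2028 — 4th Tuesday is 2028-10-24.
November 2028 — 4th Tuesday is 2028-11-28.
December 2028 — 4th Tuesday is 2028-12-26.

2028-12-26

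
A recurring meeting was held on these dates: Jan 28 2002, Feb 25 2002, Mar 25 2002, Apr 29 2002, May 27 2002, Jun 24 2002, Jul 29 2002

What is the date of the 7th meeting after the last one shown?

Feb 24 2003

All Mondays; the gaps (28, 28, 35, 28, 28, 35) vary with month length.
This is the last Monday of each month.
August 2002 ends with Monday Aug 26 2002.
Last Monday of September 2002: Sep 30 2002.
October 2002 ends with Monday Oct 28 2002.
Last Monday of November 2002: Nov 25 2002.
Last Monday of December 2002: Dec 30 2002.
January 2003 ends with Monday Jan 27 2003.
Last Monday of February 2003: Feb 24 2003.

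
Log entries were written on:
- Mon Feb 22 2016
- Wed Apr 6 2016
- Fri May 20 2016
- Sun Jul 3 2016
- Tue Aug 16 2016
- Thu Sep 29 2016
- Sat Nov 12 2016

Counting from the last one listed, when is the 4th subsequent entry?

The spacing is 44, 44, 44, 44, 44, 44 days — always 44 days.
Sat Nov 12 2016 + 44 days = Mon Dec 26 2016.
Mon Dec 26 2016 + 44 days = Wed Feb 8 2017.
Wed Feb 8 2017 + 44 days = Fri Mar 24 2017.
Fri Mar 24 2017 + 44 days = Sun May 7 2017.

Sun May 7 2017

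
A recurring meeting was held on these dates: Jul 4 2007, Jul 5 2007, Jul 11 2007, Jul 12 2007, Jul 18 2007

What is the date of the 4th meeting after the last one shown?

Gaps: 1, 6, 1, 6 days — not constant, but cyclic with period 2.
The events fall on every Wednesday and Thursday.
The following Thursday is Jul 19 2007.
Next Wednesday: Jul 25 2007.
Next Thursday: Jul 26 2007.
Next Wednesday: Aug 1 2007.

Aug 1 2007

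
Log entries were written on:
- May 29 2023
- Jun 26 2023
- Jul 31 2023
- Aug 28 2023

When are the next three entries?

Sep 25 2023, Oct 30 2023, Nov 27 2023

Every date is a Monday; gaps 28, 35, 28 days.
Each is the last Monday of its month (at least one falls on the 29th or later, ruling out '4th Monday').
Last Monday of September 2023: Sep 25 2023.
October 2023 ends with Monday Oct 30 2023.
Last Monday of November 2023: Nov 27 2023.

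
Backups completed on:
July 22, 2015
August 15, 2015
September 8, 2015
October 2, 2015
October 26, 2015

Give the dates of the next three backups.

Gaps between consecutive events: 24, 24, 24, 24 days — a constant 24-day interval.
October 26, 2015 + 24 days = November 19, 2015.
November 19, 2015 + 24 days = December 13, 2015.
December 13, 2015 + 24 days = January 6, 2016.

November 19, 2015; December 13, 2015; January 6, 2016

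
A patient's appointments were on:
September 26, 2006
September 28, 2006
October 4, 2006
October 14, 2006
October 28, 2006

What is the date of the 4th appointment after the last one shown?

The spacing grows by 4 each time: 2, 6, 10, 14 days.
Next gap: 18 days. October 28, 2006 + 18 days = November 15, 2006.
Next gap: 22 days. November 15, 2006 + 22 days = December 7, 2006.
Next gap: 26 days. December 7, 2006 + 26 days = January 2, 2007.
Next gap: 30 days. January 2, 2007 + 30 days = February 1, 2007.

February 1, 2007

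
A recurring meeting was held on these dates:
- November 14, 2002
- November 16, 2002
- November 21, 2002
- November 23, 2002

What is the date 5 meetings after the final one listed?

Every event lands on a Thursday or Saturday (gaps cycle 2, 5, 2).
So the schedule is: every Thursday and Saturday.
Next Thursday: November 28, 2002.
The following Saturday is November 30, 2002.
Next Thursday: December 5, 2002.
The following Saturday is December 7, 2002.
Next Thursday: December 12, 2002.

December 12, 2002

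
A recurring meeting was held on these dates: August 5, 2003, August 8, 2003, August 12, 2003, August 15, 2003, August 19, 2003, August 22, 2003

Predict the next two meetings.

Gaps: 3, 4, 3, 4, 3 days — not constant, but cyclic with period 2.
The events fall on every Tuesday and Friday.
The following Tuesday is August 26, 2003.
Next Friday: August 29, 2003.

August 26, 2003; August 29, 2003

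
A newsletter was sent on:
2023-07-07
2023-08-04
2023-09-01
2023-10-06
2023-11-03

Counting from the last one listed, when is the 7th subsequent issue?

2024-06-07

All dates are Fridays, 28, 28, 35, 28 days apart.
Specifically, the 1st Friday of each month.
December 2023 — 1st Friday is 2023-12-01.
January 2024 — 1st Friday is 2024-01-05.
February 2024 — 1st Friday is 2024-02-02.
March 2024 — 1st Friday is 2024-03-01.
April 2024 — 1st Friday is 2024-04-05.
1st Friday of May 2024: 2024-05-03.
1st Friday of June 2024: 2024-06-07.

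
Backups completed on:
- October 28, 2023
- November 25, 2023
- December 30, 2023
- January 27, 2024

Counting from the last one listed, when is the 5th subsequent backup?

All Saturdays; the gaps (28, 35, 28) vary with month length.
This is the last Saturday of each month.
February 2024 ends with Saturday February 24, 2024.
March 2024 ends with Saturday March 30, 2024.
April 2024 ends with Saturday April 27, 2024.
Last Saturday of May 2024: May 25, 2024.
June 2024 ends with Saturday June 29, 2024.

June 29, 2024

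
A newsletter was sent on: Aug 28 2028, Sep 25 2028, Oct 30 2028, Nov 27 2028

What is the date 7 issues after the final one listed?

These are Mondays with 28, 35, 28-day gaps.
Each is the final Monday of its month — Oct 30 2028 is past the 28th, so '4th Monday' doesn't fit.
Last Monday of December 2028: Dec 25 2028.
Last Monday of January 2029: Jan 29 2029.
Last Monday of February 2029: Feb 26 2029.
March 2029 ends with Monday Mar 26 2029.
Last Monday of April 2029: Apr 30 2029.
Last Monday of May 2029: May 28 2029.
Last Monday of June 2029: Jun 25 2029.

Jun 25 2029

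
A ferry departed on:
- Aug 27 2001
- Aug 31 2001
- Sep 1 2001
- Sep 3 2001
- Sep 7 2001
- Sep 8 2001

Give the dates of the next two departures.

The gap pattern 4, 1, 2, 4, 1 repeats every 3 events.
These are the Mondays, Fridays and Saturdays of each week.
Next Monday: Sep 10 2001.
The following Friday is Sep 14 2001.

Sep 10 2001, Sep 14 2001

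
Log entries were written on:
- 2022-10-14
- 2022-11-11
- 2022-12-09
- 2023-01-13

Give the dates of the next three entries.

Gaps: 28, 28, 35 days — a mix of 28 and 35. Every date is a Friday.
Each is the 2nd Friday of its month.
February 2023 — 2nd Friday is 2023-02-10.
2nd Friday of March 2023: 2023-03-10.
April 2023 — 2nd Friday is 2023-04-14.

2023-02-10, 2023-03-10, 2023-04-14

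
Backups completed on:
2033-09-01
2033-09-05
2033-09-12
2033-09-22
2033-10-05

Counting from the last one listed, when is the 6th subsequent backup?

The spacing grows by 3 each time: 4, 7, 10, 13 days.
Next gap: 16 days. 2033-10-05 + 16 days = 2033-10-21.
Next gap: 19 days. 2033-10-21 + 19 days = 2033-11-09.
Next gap: 22 days. 2033-11-09 + 22 days = 2033-12-01.
Next gap: 25 days. 2033-12-01 + 25 days = 2033-12-26.
Next gap: 28 days. 2033-12-26 + 28 days = 2034-01-23.
Next gap: 31 days. 2034-01-23 + 31 days = 2034-02-23.

2034-02-23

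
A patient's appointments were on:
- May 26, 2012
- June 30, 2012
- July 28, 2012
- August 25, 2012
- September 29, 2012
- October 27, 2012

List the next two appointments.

November 24, 2012; December 29, 2012

All Saturdays; the gaps (35, 28, 28, 35, 28) vary with month length.
This is the last Saturday of each month.
Last Saturday of November 2012: November 24, 2012.
Last Saturday of December 2012: December 29, 2012.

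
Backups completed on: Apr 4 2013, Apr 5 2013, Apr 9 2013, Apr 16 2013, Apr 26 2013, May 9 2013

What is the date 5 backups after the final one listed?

Intervals are 1, 4, 7, 10, 13 days — an arithmetic progression with common difference 3.
Next gap: 16 days. May 9 2013 + 16 days = May 25 2013.
Next gap: 19 days. May 25 2013 + 19 days = Jun 13 2013.
Next gap: 22 days. Jun 13 2013 + 22 days = Jul 5 2013.
Next gap: 25 days. Jul 5 2013 + 25 days = Jul 30 2013.
Next gap: 28 days. Jul 30 2013 + 28 days = Aug 27 2013.

Aug 27 2013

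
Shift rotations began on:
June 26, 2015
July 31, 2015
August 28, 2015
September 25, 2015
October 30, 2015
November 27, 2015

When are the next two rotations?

December 25, 2015; January 29, 2016

All Fridays; the gaps (35, 28, 28, 35, 28) vary with month length.
This is the last Friday of each month.
December 2015 ends with Friday December 25, 2015.
January 2016 ends with Friday January 29, 2016.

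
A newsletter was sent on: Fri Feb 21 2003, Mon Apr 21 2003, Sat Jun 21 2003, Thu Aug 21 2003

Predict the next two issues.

Each date is the 21st; the gaps (59, 61, 61) track the month lengths.
The rule is the 21st of every 2 months.
October 2003: Tue Oct 21 2003.
Next: December 2003 → Sun Dec 21 2003.

Tue Oct 21 2003, Sun Dec 21 2003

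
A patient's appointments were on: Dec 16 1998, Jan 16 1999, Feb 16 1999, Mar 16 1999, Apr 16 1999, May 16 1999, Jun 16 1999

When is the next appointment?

Jul 16 1999

The day-of-month is always 16 (31, 31, 28, 31, 30, 31 days between events).
So this recurs on the 16th of each month.
Next: July 1999 → Jul 16 1999.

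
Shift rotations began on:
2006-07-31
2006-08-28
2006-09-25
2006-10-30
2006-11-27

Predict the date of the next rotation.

These are Mondays with 28, 28, 35, 28-day gaps.
Each is the final Monday of its month — 2006-07-31 is past the 28th, so '4th Monday' doesn't fit.
Last Monday of December 2006: 2006-12-25.

2006-12-25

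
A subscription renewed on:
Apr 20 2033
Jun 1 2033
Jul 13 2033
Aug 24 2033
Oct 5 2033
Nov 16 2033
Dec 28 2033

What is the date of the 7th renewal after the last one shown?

Oct 18 2034

Gaps between consecutive events: 42, 42, 42, 42, 42, 42 days — a constant 42-day interval.
Dec 28 2033 + 42 days = Feb 8 2034.
Feb 8 2034 + 42 days = Mar 22 2034.
Mar 22 2034 + 42 days = May 3 2034.
May 3 2034 + 42 days = Jun 14 2034.
Jun 14 2034 + 42 days = Jul 26 2034.
Jul 26 2034 + 42 days = Sep 6 2034.
Sep 6 2034 + 42 days = Oct 18 2034.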